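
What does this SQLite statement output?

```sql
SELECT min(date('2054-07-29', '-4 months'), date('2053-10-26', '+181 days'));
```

date('2054-07-29', '-4 months') → 2054-03-29.
date('2053-10-26', '+181 days') → 2054-04-25.
Earlier of the two is 2054-03-29.

2054-03-29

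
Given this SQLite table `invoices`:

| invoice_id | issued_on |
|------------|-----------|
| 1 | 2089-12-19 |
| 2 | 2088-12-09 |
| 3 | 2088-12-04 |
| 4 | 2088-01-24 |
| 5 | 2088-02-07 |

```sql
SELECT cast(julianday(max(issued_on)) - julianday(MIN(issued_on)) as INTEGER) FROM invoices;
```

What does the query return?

695

MIN = 2088-01-24, MAX = 2089-12-19.
7 days remain in January 2088 after the 24th (31 − 24).
Full months from February 2088 through November 2089 contribute their day counts.
Then 19 days into December 2089.
Total: 7 + 29 + 31 + 30 + 31 + 30 + 31 + 31 + 30 + 31 + 30 + 31 + 31 + 28 + 31 + 30 + 31 + 30 + 31 + 31 + 30 + 31 + 30 + 19 = 695.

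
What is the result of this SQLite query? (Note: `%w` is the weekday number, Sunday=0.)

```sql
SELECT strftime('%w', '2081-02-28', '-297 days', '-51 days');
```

First apply '-297 days', '-51 days': 2081-02-28 → 2080-03-17.
2080-03-17 is a Sunday; with Sunday=0 that is 0.

0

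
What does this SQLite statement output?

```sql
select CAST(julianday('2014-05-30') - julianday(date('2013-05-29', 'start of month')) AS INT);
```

`start of month` rewinds 2013-05-29 to 2013-05-01.
30 days remain in May 2013 after the 1st (31 − 1).
Full months from June 2013 through April 2014 contribute their day counts.
Then 30 days into May 2014.
Total: 30 + 30 + 31 + 31 + 30 + 31 + 30 + 31 + 31 + 28 + 31 + 30 + 30 = 394.

394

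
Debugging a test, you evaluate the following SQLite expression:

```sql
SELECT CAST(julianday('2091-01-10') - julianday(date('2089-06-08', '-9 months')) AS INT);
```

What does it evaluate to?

854

Adding -9 months to 2089-06-08 gives 2088-09-08.
22 days remain in September 2088 after the 8th (30 − 8).
Full months from October 2088 through December 2090 contribute their day counts.
Then 10 days into January 2091.
Total: 22 + 31 + 30 + 31 + 31 + 28 + 31 + 30 + 31 + 30 + 31 + 31 + 30 + 31 + 30 + 31 + 31 + 28 + 31 + 30 + 31 + 30 + 31 + 31 + 30 + 31 + 30 + 31 + 10 = 854.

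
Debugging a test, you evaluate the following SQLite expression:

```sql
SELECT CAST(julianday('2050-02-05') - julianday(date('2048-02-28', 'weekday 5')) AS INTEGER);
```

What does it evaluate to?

708

`weekday 5` advances to the next Friday; 2048-02-28 is already a Friday, so it stays at 2048-02-28.
1 day remains in February 2048 after the 28th (29 − 28).
Full months from March 2048 through January 2050 contribute their day counts.
Then 5 days into February 2050.
Total: 1 + 31 + 30 + 31 + 30 + 31 + 31 + 30 + 31 + 30 + 31 + 31 + 28 + 31 + 30 + 31 + 30 + 31 + 31 + 30 + 31 + 30 + 31 + 31 + 5 = 708.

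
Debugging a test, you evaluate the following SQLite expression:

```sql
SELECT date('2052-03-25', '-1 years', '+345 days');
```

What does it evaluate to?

2052-03-04

Adding -1 year to 2052-03-25 gives 2051-03-25.
Applying '+345 days' to 2051-03-25: counting 345 days forward gives 2052-03-04.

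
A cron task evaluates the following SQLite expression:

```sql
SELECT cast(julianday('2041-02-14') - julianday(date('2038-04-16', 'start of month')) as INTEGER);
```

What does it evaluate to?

`start of month` rewinds 2038-04-16 to 2038-04-01.
29 days remain in April 2038 after the 1st (30 − 1).
Full months from May 2038 through January 2041 contribute their day counts.
Then 14 days into February 2041.
Total: 29 + 31 + 30 + 31 + 31 + 30 + 31 + 30 + 31 + 31 + 28 + 31 + 30 + 31 + 30 + 31 + 31 + 30 + 31 + 30 + 31 + 31 + 29 + 31 + 30 + 31 + 30 + 31 + 31 + 30 + 31 + 30 + 31 + 31 + 14 = 1050.

1050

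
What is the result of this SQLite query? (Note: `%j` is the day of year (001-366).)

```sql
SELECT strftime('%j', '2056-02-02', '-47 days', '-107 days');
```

First apply '-47 days', '-107 days': 2056-02-02 → 2055-09-01.
Day-of-year for 2055-09-01: days since 2055-01-01 inclusive = 244, zero-padded to 244.

244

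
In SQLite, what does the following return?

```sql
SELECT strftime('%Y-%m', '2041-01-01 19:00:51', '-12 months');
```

2040-01

First apply '-12 months': 2041-01-01 19:00:51 → 2040-01-01 19:00:51.
`%Y-%m` extracts the year-month: 2040-01.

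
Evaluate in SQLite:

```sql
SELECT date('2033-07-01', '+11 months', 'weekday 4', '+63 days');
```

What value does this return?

2034-08-03

Adding +11 months to 2033-07-01 gives 2034-06-01.
`weekday 4` advances to the next Thursday; 2034-06-01 is already a Thursday, so it stays at 2034-06-01.
Applying '+63 days' to 2034-06-01: counting 63 days forward gives 2034-08-03.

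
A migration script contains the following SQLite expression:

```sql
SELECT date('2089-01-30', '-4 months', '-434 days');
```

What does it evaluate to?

Adding -4 months to 2089-01-30 gives 2088-09-30.
Applying '-434 days' to 2088-09-30: counting 434 days back gives 2087-07-24.

2087-07-24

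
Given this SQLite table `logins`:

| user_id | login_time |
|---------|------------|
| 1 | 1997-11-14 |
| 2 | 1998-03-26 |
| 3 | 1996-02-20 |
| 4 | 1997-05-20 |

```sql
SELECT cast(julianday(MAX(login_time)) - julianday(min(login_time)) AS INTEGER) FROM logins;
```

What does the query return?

765

MIN = 1996-02-20, MAX = 1998-03-26.
9 days remain in February 1996 after the 20th (29 − 20).
Full months from March 1996 through February 1998 contribute their day counts.
Then 26 days into March 1998.
Total: 9 + 31 + 30 + 31 + 30 + 31 + 31 + 30 + 31 + 30 + 31 + 31 + 28 + 31 + 30 + 31 + 30 + 31 + 31 + 30 + 31 + 30 + 31 + 31 + 28 + 26 = 765.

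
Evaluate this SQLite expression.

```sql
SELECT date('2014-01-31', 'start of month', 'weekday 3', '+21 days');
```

`start of month` rewinds 2014-01-31 to 2014-01-01.
`weekday 3` advances to the next Wednesday; 2014-01-01 is already a Wednesday, so it stays at 2014-01-01.
Advancing 21 more days within January lands on 2014-01-22.

2014-01-22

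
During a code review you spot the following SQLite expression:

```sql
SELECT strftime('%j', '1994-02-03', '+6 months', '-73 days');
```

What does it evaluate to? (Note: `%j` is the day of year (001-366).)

First apply '+6 months', '-73 days': 1994-02-03 → 1994-05-22.
Day-of-year for 1994-05-22: days since 1994-01-01 inclusive = 142, zero-padded to 142.

142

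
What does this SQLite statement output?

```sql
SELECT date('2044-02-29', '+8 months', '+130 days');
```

Adding +8 months to 2044-02-29 gives 2044-10-29.
Applying '+130 days' to 2044-10-29: counting 130 days forward gives 2045-03-08.

2045-03-08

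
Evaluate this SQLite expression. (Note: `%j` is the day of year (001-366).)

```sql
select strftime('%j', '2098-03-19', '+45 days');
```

123

First apply '+45 days': 2098-03-19 → 2098-05-03.
Day-of-year for 2098-05-03: days since 2098-01-01 inclusive = 123, zero-padded to 123.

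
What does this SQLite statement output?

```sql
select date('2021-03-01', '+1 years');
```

Adding +1 year to 2021-03-01 gives 2022-03-01.

2022-03-01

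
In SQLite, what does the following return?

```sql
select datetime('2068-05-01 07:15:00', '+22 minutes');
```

+22 minutes from 2068-05-01 07:15:00 is 2068-05-01 07:37:00.

2068-05-01 07:37:00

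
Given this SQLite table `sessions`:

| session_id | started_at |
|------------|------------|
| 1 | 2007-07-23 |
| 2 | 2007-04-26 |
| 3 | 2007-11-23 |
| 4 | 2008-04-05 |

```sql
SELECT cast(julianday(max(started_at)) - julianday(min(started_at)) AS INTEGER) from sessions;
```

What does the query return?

MIN = 2007-04-26, MAX = 2008-04-05.
4 days remain in April 2007 after the 26th (30 − 26).
Full months from May 2007 through March 2008 contribute their day counts.
Then 5 days into April 2008.
Total: 4 + 31 + 30 + 31 + 31 + 30 + 31 + 30 + 31 + 31 + 29 + 31 + 5 = 345.

345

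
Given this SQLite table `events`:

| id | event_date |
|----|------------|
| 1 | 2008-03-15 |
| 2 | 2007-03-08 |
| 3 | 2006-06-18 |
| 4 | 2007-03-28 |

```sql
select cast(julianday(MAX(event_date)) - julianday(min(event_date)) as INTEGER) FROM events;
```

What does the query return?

MIN = 2006-06-18, MAX = 2008-03-15.
12 days remain in June 2006 after the 18th (30 − 18).
Full months from July 2006 through February 2008 contribute their day counts.
Then 15 days into March 2008.
Total: 12 + 31 + 31 + 30 + 31 + 30 + 31 + 31 + 28 + 31 + 30 + 31 + 30 + 31 + 31 + 30 + 31 + 30 + 31 + 31 + 29 + 15 = 636.

636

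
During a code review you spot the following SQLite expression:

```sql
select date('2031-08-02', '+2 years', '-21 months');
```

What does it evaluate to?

Adding +2 years to 2031-08-02 gives 2033-08-02.
Adding -21 months to 2033-08-02 gives 2031-11-02.

2031-11-02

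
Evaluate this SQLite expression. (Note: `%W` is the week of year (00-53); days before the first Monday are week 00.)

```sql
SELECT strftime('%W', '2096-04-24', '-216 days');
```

38

First apply '-216 days': 2096-04-24 → 2095-09-21.
2095-09-21 is a Wednesday. SQLite's %W counts Mondays since the year started; the result is 38.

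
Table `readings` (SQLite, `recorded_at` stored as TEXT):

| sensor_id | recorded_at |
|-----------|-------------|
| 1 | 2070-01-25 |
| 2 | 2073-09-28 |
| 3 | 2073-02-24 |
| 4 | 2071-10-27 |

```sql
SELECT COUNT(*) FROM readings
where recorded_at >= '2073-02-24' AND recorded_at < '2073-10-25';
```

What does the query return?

Rows in [2073-02-24, 2073-10-25): 2073-09-28, 2073-02-24 → 2 rows.

2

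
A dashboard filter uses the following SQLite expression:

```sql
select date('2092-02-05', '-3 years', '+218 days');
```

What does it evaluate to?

Adding -3 years to 2092-02-05 gives 2089-02-05.
Applying '+218 days' to 2089-02-05: counting 218 days forward gives 2089-09-11.

2089-09-11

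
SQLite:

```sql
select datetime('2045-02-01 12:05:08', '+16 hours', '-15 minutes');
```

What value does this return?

+16 hours from 2045-02-01 12:05:08 is 2045-02-02 04:05:08 (crosses midnight).
-15 minutes from 2045-02-02 04:05:08 is 2045-02-02 03:50:08.

2045-02-02 03:50:08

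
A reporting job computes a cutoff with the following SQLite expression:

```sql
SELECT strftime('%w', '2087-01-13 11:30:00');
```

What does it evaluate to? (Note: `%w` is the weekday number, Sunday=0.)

1

2087-01-13 is a Monday; with Sunday=0 that is 1.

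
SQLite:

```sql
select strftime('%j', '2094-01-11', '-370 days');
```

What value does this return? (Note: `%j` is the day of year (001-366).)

006

First apply '-370 days': 2094-01-11 → 2093-01-06.
Day-of-year for 2093-01-06: days since 2093-01-01 inclusive = 6, zero-padded to 006.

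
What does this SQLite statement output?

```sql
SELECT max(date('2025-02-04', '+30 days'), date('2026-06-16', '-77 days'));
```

date('2025-02-04', '+30 days') → 2025-03-06.
date('2026-06-16', '-77 days') → 2026-03-31.
Later of the two is 2026-03-31.

2026-03-31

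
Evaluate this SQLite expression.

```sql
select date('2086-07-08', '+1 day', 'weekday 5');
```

Advancing 1 more day within July lands on 2086-07-09.
`weekday 5` advances to the next Friday; 2086-07-09 is a Tuesday, so it moves forward to 2086-07-12.

2086-07-12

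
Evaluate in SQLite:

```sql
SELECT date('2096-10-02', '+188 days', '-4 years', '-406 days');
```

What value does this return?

Applying '+188 days' to 2096-10-02: counting 188 days forward gives 2097-04-08.
Adding -4 years to 2097-04-08 gives 2093-04-08.
Applying '-406 days' to 2093-04-08: counting 406 days back gives 2092-02-27.

2092-02-27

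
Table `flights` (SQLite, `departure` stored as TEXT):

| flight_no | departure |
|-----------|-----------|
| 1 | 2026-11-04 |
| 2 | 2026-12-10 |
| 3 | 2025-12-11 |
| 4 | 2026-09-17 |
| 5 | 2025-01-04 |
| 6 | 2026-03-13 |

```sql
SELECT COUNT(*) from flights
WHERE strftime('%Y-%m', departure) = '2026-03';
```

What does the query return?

Rows with year-month 2026-03: 2026-03-13 → 1.

1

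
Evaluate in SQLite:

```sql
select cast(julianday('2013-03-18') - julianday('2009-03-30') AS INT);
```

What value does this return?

1449

1 day remains in March 2009 after the 30th (31 − 30).
Full months from April 2009 through February 2013 contribute their day counts.
Then 18 days into March 2013.
Total: 1 + 30 + 31 + 30 + 31 + 31 + 30 + 31 + 30 + 31 + 31 + 28 + 31 + 30 + 31 + 30 + 31 + 31 + 30 + 31 + 30 + 31 + 31 + 28 + 31 + 30 + 31 + 30 + 31 + 31 + 30 + 31 + 30 + 31 + 31 + 29 + 31 + 30 + 31 + 30 + 31 + 31 + 30 + 31 + 30 + 31 + 31 + 28 + 18 = 1449.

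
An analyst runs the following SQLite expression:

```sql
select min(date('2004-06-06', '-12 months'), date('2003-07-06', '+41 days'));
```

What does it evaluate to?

2003-06-06

date('2004-06-06', '-12 months') → 2003-06-06.
date('2003-07-06', '+41 days') → 2003-08-16.
Earlier of the two is 2003-06-06.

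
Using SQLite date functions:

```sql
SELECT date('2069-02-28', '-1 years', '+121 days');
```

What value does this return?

Adding -1 year to 2069-02-28 gives 2068-02-28.
Applying '+121 days' to 2068-02-28: counting 121 days forward gives 2068-06-28.

2068-06-28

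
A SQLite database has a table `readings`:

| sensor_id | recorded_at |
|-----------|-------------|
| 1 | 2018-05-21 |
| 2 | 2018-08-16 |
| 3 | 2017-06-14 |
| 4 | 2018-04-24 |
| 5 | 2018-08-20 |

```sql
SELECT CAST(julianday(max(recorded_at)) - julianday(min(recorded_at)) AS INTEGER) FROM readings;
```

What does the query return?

MIN = 2017-06-14, MAX = 2018-08-20.
16 days remain in June 2017 after the 14th (30 − 14).
Full months from July 2017 through July 2018 contribute their day counts.
Then 20 days into August 2018.
Total: 16 + 31 + 31 + 30 + 31 + 30 + 31 + 31 + 28 + 31 + 30 + 31 + 30 + 31 + 20 = 432.

432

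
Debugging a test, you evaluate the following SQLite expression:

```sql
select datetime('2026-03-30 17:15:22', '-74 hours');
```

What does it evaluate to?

2026-03-27 15:15:22

-74 hours from 2026-03-30 17:15:22 is 2026-03-27 15:15:22 (crosses midnight).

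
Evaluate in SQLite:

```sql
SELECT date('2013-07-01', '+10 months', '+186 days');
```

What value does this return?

Adding +10 months to 2013-07-01 gives 2014-05-01.
Applying '+186 days' to 2014-05-01: counting 186 days forward gives 2014-11-03.

2014-11-03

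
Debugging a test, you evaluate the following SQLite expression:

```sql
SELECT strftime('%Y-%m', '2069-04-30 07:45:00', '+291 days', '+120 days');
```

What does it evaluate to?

2070-06

First apply '+291 days', '+120 days': 2069-04-30 07:45:00 → 2070-06-15 07:45:00.
`%Y-%m` extracts the year-month: 2070-06.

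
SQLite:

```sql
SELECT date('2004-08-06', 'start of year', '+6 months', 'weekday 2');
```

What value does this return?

`start of year` rewinds 2004-08-06 to 2004-01-01.
Adding +6 months to 2004-01-01 gives 2004-07-01.
`weekday 2` advances to the next Tuesday; 2004-07-01 is a Thursday, so it moves forward to 2004-07-06.

2004-07-06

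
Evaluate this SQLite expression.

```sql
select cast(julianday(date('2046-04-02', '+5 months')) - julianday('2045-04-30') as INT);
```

490

Adding +5 months to 2046-04-02 gives 2046-09-02.
0 days remain in April 2045 after the 30th (30 − 30).
Full months from May 2045 through August 2046 contribute their day counts.
Then 2 days into September 2046.
Total: 0 + 31 + 30 + 31 + 31 + 30 + 31 + 30 + 31 + 31 + 28 + 31 + 30 + 31 + 30 + 31 + 31 + 2 = 490.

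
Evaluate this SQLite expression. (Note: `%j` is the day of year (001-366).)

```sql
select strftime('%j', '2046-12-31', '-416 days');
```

First apply '-416 days': 2046-12-31 → 2045-11-10.
Day-of-year for 2045-11-10: days since 2045-01-01 inclusive = 314, zero-padded to 314.

314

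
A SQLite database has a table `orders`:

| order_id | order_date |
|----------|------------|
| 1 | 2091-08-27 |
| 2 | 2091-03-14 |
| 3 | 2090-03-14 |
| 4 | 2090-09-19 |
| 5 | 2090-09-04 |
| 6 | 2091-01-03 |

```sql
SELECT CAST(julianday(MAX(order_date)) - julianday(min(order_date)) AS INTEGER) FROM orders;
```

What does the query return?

531

MIN = 2090-03-14, MAX = 2091-08-27.
17 days remain in March 2090 after the 14th (31 − 14).
Full months from April 2090 through July 2091 contribute their day counts.
Then 27 days into August 2091.
Total: 17 + 30 + 31 + 30 + 31 + 31 + 30 + 31 + 30 + 31 + 31 + 28 + 31 + 30 + 31 + 30 + 31 + 27 = 531.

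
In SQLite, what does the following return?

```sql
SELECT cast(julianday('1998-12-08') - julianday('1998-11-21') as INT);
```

9 days remain in November 1998 after the 21st (30 − 21).
Then 8 days into December 1998.
Total: 9 + 8 = 17.

17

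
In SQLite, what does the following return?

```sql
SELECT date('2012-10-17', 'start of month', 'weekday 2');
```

`start of month` rewinds 2012-10-17 to 2012-10-01.
`weekday 2` advances to the next Tuesday; 2012-10-01 is a Monday, so it moves forward to 2012-10-02.

2012-10-02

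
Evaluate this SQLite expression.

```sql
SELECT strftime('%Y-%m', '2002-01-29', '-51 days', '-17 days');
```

First apply '-51 days', '-17 days': 2002-01-29 → 2001-11-22.
`%Y-%m` extracts the year-month: 2001-11.

2001-11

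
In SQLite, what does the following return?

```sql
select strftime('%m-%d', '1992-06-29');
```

`%m-%d` extracts the month-day: 06-29.

06-29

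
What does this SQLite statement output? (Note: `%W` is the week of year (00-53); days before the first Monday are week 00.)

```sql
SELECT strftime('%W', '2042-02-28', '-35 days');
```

03

First apply '-35 days': 2042-02-28 → 2042-01-24.
2042-01-24 is a Friday. SQLite's %W counts Mondays since the year started; the result is 03.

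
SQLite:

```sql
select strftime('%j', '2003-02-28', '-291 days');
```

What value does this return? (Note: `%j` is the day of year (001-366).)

133

First apply '-291 days': 2003-02-28 → 2002-05-13.
Day-of-year for 2002-05-13: days since 2002-01-01 inclusive = 133, zero-padded to 133.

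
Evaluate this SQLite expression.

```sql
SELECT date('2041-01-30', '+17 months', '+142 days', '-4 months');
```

Adding +17 months to 2041-01-30 gives 2042-06-30.
Applying '+142 days' to 2042-06-30: counting 142 days forward gives 2042-11-19.
Adding -4 months to 2042-11-19 gives 2042-07-19.

2042-07-19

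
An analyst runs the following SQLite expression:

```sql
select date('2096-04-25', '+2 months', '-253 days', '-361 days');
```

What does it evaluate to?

2094-10-20

Adding +2 months to 2096-04-25 gives 2096-06-25.
Applying '-253 days' to 2096-06-25: counting 253 days back gives 2095-10-16.
Applying '-361 days' to 2095-10-16: counting 361 days back gives 2094-10-20.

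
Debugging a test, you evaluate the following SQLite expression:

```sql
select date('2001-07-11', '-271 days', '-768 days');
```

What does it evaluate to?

1998-09-06

Applying '-271 days' to 2001-07-11: counting 271 days back gives 2000-10-13.
Applying '-768 days' to 2000-10-13: counting 768 days back gives 1998-09-06.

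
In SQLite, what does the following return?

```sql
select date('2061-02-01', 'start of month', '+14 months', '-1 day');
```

2062-03-31

`start of month` rewinds 2061-02-01 to 2061-02-01.
Adding +14 months to 2061-02-01 gives 2062-04-01.
Going back 1 day from 2062-04-01 reaches 2062-03-31 (last day of March, 31 days).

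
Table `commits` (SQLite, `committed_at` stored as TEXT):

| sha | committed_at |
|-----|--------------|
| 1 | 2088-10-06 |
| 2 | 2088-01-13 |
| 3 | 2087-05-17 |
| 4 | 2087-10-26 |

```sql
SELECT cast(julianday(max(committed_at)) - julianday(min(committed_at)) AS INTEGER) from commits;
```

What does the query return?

MIN = 2087-05-17, MAX = 2088-10-06.
14 days remain in May 2087 after the 17th (31 − 17).
Full months from June 2087 through September 2088 contribute their day counts.
Then 6 days into October 2088.
Total: 14 + 30 + 31 + 31 + 30 + 31 + 30 + 31 + 31 + 29 + 31 + 30 + 31 + 30 + 31 + 31 + 30 + 6 = 508.

508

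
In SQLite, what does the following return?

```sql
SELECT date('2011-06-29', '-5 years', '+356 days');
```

Adding -5 years to 2011-06-29 gives 2006-06-29.
Applying '+356 days' to 2006-06-29: counting 356 days forward gives 2007-06-20.

2007-06-20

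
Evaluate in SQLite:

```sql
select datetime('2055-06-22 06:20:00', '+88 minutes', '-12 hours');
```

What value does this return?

88 minutes = 1h 28m; +88 minutes from 2055-06-22 06:20:00 is 2055-06-22 07:48:00.
-12 hours from 2055-06-22 07:48:00 is 2055-06-21 19:48:00 (crosses midnight).

2055-06-21 19:48:00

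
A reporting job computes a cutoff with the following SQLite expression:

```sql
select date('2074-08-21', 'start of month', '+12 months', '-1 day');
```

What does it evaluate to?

2075-07-31

`start of month` rewinds 2074-08-21 to 2074-08-01.
Adding +12 months to 2074-08-01 gives 2075-08-01.
Going back 1 day from 2075-08-01 reaches 2075-07-31 (last day of July, 31 days).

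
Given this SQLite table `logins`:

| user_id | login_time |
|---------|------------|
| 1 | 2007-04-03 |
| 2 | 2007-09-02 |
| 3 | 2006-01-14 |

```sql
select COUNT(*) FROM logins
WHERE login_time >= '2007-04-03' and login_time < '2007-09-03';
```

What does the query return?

2

Rows in [2007-04-03, 2007-09-03): 2007-04-03, 2007-09-02 → 2 rows.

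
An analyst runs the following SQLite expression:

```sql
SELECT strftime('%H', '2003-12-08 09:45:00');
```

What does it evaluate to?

`%H` extracts the 2-digit hour (00-23): 09.

09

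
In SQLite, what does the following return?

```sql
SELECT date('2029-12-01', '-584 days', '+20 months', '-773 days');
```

Applying '-584 days' to 2029-12-01: counting 584 days back gives 2028-04-26.
Adding +20 months to 2028-04-26 gives 2029-12-26.
Applying '-773 days' to 2029-12-26: counting 773 days back gives 2027-11-14.

2027-11-14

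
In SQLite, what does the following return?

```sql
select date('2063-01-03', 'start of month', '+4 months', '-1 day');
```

2063-04-30

`start of month` rewinds 2063-01-03 to 2063-01-01.
Adding +4 months to 2063-01-01 gives 2063-05-01.
Going back 1 day from 2063-05-01 reaches 2063-04-30 (last day of April, 30 days).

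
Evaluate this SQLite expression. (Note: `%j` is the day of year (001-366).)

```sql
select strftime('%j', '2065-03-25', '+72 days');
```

First apply '+72 days': 2065-03-25 → 2065-06-05.
Day-of-year for 2065-06-05: days since 2065-01-01 inclusive = 156, zero-padded to 156.

156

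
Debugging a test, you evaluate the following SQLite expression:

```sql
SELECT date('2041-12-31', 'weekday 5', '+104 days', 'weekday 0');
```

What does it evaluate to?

2042-04-20

`weekday 5` advances to the next Friday; 2041-12-31 is a Tuesday, so it moves forward to 2042-01-03.
Applying '+104 days' to 2042-01-03: counting 104 days forward gives 2042-04-17.
`weekday 0` advances to the next Sunday; 2042-04-17 is a Thursday, so it moves forward to 2042-04-20.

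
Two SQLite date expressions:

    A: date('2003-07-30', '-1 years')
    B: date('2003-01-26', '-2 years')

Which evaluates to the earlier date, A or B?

B

A = 2002-07-30.
B = 2001-01-26.
B is earlier.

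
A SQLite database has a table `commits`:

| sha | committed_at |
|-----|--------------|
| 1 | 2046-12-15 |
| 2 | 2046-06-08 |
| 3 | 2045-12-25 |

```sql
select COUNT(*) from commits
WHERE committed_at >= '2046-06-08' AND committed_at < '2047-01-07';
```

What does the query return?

Rows in [2046-06-08, 2047-01-07): 2046-12-15, 2046-06-08 → 2 rows.

2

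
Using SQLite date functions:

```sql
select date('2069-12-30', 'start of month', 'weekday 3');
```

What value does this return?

2069-12-04

`start of month` rewinds 2069-12-30 to 2069-12-01.
`weekday 3` advances to the next Wednesday; 2069-12-01 is a Sunday, so it moves forward to 2069-12-04.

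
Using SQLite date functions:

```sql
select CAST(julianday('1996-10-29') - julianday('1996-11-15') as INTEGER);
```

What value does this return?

2 days remain in October 1996 after the 29th (31 − 29).
Then 15 days into November 1996.
Total: 2 + 15 = 17.
The subtraction is earlier − later, so the result is −17 → -17.

-17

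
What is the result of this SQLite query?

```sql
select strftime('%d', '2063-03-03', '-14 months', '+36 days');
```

08

First apply '-14 months', '+36 days': 2063-03-03 → 2062-02-08.
`%d` extracts the 2-digit day of month: 08.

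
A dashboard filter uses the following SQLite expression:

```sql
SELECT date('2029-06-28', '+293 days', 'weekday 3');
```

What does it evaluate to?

Applying '+293 days' to 2029-06-28: counting 293 days forward gives 2030-04-17.
`weekday 3` advances to the next Wednesday; 2030-04-17 is already a Wednesday, so it stays at 2030-04-17.

2030-04-17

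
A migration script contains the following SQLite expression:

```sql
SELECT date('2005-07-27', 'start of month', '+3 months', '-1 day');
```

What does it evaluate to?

2005-09-30

`start of month` rewinds 2005-07-27 to 2005-07-01.
Adding +3 months to 2005-07-01 gives 2005-10-01.
Going back 1 day from 2005-10-01 reaches 2005-09-30 (last day of September, 30 days).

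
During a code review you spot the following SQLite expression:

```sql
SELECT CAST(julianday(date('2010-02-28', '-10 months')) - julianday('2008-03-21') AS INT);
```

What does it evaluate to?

Adding -10 months to 2010-02-28 gives 2009-04-28.
10 days remain in March 2008 after the 21st (31 − 21).
Full months from April 2008 through March 2009 contribute their day counts.
Then 28 days into April 2009.
Total: 10 + 30 + 31 + 30 + 31 + 31 + 30 + 31 + 30 + 31 + 31 + 28 + 31 + 28 = 403.

403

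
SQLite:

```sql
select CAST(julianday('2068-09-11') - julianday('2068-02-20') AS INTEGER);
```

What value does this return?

9 days remain in February 2068 after the 20th (29 − 20).
Full months from March 2068 through August 2068 contribute their day counts.
Then 11 days into September 2068.
Total: 9 + 31 + 30 + 31 + 30 + 31 + 31 + 11 = 204.

204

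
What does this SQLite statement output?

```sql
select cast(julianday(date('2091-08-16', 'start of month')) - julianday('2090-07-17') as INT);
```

`start of month` rewinds 2091-08-16 to 2091-08-01.
14 days remain in July 2090 after the 17th (31 − 17).
Full months from August 2090 through July 2091 contribute their day counts.
Then 1 day into August 2091.
Total: 14 + 31 + 30 + 31 + 30 + 31 + 31 + 28 + 31 + 30 + 31 + 30 + 31 + 1 = 380.

380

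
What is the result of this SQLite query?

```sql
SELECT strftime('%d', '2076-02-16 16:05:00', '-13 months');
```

16

First apply '-13 months': 2076-02-16 16:05:00 → 2075-01-16 16:05:00.
`%d` extracts the 2-digit day of month: 16.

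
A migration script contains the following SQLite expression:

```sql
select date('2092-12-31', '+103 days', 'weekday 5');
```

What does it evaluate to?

Applying '+103 days' to 2092-12-31: counting 103 days forward gives 2093-04-13.
`weekday 5` advances to the next Friday; 2093-04-13 is a Monday, so it moves forward to 2093-04-17.

2093-04-17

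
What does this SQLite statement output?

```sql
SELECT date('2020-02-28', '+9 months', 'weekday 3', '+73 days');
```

Adding +9 months to 2020-02-28 gives 2020-11-28.
`weekday 3` advances to the next Wednesday; 2020-11-28 is a Saturday, so it moves forward to 2020-12-02.
Applying '+73 days' to 2020-12-02: counting 73 days forward gives 2021-02-13.

2021-02-13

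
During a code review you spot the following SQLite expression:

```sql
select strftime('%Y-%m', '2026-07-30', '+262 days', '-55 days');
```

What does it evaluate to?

First apply '+262 days', '-55 days': 2026-07-30 → 2027-02-22.
`%Y-%m` extracts the year-month: 2027-02.

2027-02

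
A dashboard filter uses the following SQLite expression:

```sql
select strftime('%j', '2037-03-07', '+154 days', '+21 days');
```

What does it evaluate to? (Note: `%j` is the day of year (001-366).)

First apply '+154 days', '+21 days': 2037-03-07 → 2037-08-29.
Day-of-year for 2037-08-29: days since 2037-01-01 inclusive = 241, zero-padded to 241.

241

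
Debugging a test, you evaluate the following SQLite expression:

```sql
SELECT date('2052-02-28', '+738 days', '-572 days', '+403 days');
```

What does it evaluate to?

2053-09-19

Applying '+738 days' to 2052-02-28: counting 738 days forward gives 2054-03-07.
Applying '-572 days' to 2054-03-07: counting 572 days back gives 2052-08-12.
Applying '+403 days' to 2052-08-12: counting 403 days forward gives 2053-09-19.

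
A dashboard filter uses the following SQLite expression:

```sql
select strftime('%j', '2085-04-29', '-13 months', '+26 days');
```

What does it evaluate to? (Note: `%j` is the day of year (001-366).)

115

First apply '-13 months', '+26 days': 2085-04-29 → 2084-04-24.
Day-of-year for 2084-04-24: days since 2084-01-01 inclusive = 115, zero-padded to 115.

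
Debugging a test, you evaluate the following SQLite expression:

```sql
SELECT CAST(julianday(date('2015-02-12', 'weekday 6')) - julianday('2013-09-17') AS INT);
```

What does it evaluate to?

`weekday 6` advances to the next Saturday; 2015-02-12 is a Thursday, so it moves forward to 2015-02-14.
13 days remain in September 2013 after the 17th (30 − 17).
Full months from October 2013 through January 2015 contribute their day counts.
Then 14 days into February 2015.
Total: 13 + 31 + 30 + 31 + 31 + 28 + 31 + 30 + 31 + 30 + 31 + 31 + 30 + 31 + 30 + 31 + 31 + 14 = 515.

515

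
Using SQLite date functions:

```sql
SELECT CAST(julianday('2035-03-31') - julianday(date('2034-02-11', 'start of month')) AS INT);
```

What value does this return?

423

`start of month` rewinds 2034-02-11 to 2034-02-01.
27 days remain in February 2034 after the 1st (28 − 1).
Full months from March 2034 through February 2035 contribute their day counts.
Then 31 days into March 2035.
Total: 27 + 31 + 30 + 31 + 30 + 31 + 31 + 30 + 31 + 30 + 31 + 31 + 28 + 31 = 423.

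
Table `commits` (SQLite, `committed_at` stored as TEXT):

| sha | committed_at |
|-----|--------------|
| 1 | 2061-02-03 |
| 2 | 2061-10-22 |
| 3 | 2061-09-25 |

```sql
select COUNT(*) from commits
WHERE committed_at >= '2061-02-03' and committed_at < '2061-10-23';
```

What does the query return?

3

Rows in [2061-02-03, 2061-10-23): 2061-02-03, 2061-10-22, 2061-09-25 → 3 rows.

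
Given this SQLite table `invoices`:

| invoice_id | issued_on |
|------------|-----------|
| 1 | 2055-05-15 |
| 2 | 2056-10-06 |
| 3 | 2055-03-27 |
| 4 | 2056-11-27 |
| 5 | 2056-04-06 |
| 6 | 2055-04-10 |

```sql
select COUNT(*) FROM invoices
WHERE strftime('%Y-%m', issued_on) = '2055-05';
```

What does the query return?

1

Rows with year-month 2055-05: 2055-05-15 → 1.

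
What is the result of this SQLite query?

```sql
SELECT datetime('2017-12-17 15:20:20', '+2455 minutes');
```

2455 minutes = 40h 55m; +2455 minutes from 2017-12-17 15:20:20 is 2017-12-19 08:15:20 (crosses midnight).

2017-12-19 08:15:20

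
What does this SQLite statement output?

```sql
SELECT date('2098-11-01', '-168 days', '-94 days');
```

2098-02-12

Applying '-168 days' to 2098-11-01: counting 168 days back gives 2098-05-17.
Applying '-94 days' to 2098-05-17: counting 94 days back gives 2098-02-12.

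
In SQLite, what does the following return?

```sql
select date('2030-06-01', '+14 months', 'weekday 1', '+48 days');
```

2031-09-21

Adding +14 months to 2030-06-01 gives 2031-08-01.
`weekday 1` advances to the next Monday; 2031-08-01 is a Friday, so it moves forward to 2031-08-04.
Applying '+48 days' to 2031-08-04: counting 48 days forward gives 2031-09-21.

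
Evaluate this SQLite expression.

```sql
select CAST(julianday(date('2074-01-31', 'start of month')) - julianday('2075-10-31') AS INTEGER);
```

-668

`start of month` rewinds 2074-01-31 to 2074-01-01.
30 days remain in January 2074 after the 1st (31 − 1).
Full months from February 2074 through September 2075 contribute their day counts.
Then 31 days into October 2075.
Total: 30 + 28 + 31 + 30 + 31 + 30 + 31 + 31 + 30 + 31 + 30 + 31 + 31 + 28 + 31 + 30 + 31 + 30 + 31 + 31 + 30 + 31 = 668.
The subtraction is earlier − later, so the result is −668 → -668.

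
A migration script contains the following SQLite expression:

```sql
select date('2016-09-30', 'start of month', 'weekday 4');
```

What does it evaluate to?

2016-09-01

`start of month` rewinds 2016-09-30 to 2016-09-01.
`weekday 4` advances to the next Thursday; 2016-09-01 is already a Thursday, so it stays at 2016-09-01.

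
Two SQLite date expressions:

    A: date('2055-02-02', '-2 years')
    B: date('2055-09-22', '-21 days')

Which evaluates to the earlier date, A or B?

A = 2053-02-02.
B = 2055-09-01.
A is earlier.

A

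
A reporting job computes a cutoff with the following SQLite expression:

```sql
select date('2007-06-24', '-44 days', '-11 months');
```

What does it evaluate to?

Applying '-44 days' to 2007-06-24: counting 44 days back gives 2007-05-11.
Adding -11 months to 2007-05-11 gives 2006-06-11.

2006-06-11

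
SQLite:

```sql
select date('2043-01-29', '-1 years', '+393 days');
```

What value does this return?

Adding -1 year to 2043-01-29 gives 2042-01-29.
Applying '+393 days' to 2042-01-29: counting 393 days forward gives 2043-02-26.

2043-02-26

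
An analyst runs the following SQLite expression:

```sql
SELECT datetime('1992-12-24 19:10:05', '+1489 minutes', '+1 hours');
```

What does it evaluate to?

1992-12-25 20:59:05

1489 minutes = 24h 49m; +1489 minutes from 1992-12-24 19:10:05 is 1992-12-25 19:59:05 (crosses midnight).
+1 hours from 1992-12-25 19:59:05 is 1992-12-25 20:59:05.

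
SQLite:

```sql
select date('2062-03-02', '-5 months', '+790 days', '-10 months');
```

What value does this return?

Adding -5 months to 2062-03-02 gives 2061-10-02.
Applying '+790 days' to 2061-10-02: counting 790 days forward gives 2063-12-01.
Adding -10 months to 2063-12-01 gives 2063-02-01.

2063-02-01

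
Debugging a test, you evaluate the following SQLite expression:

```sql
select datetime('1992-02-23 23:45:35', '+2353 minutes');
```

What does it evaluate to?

2353 minutes = 39h 13m; +2353 minutes from 1992-02-23 23:45:35 is 1992-02-25 14:58:35 (crosses midnight).

1992-02-25 14:58:35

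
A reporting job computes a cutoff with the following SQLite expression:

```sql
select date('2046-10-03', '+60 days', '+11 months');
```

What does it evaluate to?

2047-11-02

Applying '+60 days' to 2046-10-03: counting 60 days forward gives 2046-12-02.
Adding +11 months to 2046-12-02 gives 2047-11-02.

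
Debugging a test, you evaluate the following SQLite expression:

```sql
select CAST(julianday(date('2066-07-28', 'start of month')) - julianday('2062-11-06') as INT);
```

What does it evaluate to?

`start of month` rewinds 2066-07-28 to 2066-07-01.
24 days remain in November 2062 after the 6th (30 − 6).
Full months from December 2062 through June 2066 contribute their day counts.
Then 1 day into July 2066.
Total: 24 + 31 + 31 + 28 + 31 + 30 + 31 + 30 + 31 + 31 + 30 + 31 + 30 + 31 + 31 + 29 + 31 + 30 + 31 + 30 + 31 + 31 + 30 + 31 + 30 + 31 + 31 + 28 + 31 + 30 + 31 + 30 + 31 + 31 + 30 + 31 + 30 + 31 + 31 + 28 + 31 + 30 + 31 + 30 + 1 = 1333.

1333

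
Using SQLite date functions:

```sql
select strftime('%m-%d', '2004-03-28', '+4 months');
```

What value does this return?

First apply '+4 months': 2004-03-28 → 2004-07-28.
`%m-%d` extracts the month-day: 07-28.

07-28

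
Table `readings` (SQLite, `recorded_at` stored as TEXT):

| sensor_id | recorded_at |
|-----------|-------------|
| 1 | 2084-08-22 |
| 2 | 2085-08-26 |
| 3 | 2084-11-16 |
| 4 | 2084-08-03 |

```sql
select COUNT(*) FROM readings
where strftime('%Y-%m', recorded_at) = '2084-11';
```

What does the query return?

Rows with year-month 2084-11: 2084-11-16 → 1.

1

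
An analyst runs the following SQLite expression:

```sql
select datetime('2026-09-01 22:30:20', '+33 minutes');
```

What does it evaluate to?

+33 minutes from 2026-09-01 22:30:20 is 2026-09-01 23:03:20.

2026-09-01 23:03:20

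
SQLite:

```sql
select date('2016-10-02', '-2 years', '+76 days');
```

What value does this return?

2014-12-17

Adding -2 years to 2016-10-02 gives 2014-10-02.
Applying '+76 days' to 2014-10-02: counting 76 days forward gives 2014-12-17.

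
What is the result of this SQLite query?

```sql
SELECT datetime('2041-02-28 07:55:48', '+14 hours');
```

2041-02-28 21:55:48

+14 hours from 2041-02-28 07:55:48 is 2041-02-28 21:55:48.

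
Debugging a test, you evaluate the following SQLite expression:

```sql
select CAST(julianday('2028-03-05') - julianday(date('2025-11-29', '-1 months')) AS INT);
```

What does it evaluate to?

Adding -1 month to 2025-11-29 gives 2025-10-29.
2 days remain in October 2025 after the 29th (31 − 29).
Full months from November 2025 through February 2028 contribute their day counts.
Then 5 days into March 2028.
Total: 2 + 30 + 31 + 31 + 28 + 31 + 30 + 31 + 30 + 31 + 31 + 30 + 31 + 30 + 31 + 31 + 28 + 31 + 30 + 31 + 30 + 31 + 31 + 30 + 31 + 30 + 31 + 31 + 29 + 5 = 858.

858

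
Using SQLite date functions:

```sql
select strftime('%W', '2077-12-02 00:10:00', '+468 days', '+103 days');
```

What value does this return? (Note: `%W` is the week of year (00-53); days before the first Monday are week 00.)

26

First apply '+468 days', '+103 days': 2077-12-02 00:10:00 → 2079-06-26 00:10:00.
2079-06-26 is a Monday. SQLite's %W counts Mondays since the year started; the result is 26.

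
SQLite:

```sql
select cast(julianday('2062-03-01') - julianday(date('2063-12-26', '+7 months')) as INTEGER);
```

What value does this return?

Adding +7 months to 2063-12-26 gives 2064-07-26.
30 days remain in March 2062 after the 1st (31 − 1).
Full months from April 2062 through June 2064 contribute their day counts.
Then 26 days into July 2064.
Total: 30 + 30 + 31 + 30 + 31 + 31 + 30 + 31 + 30 + 31 + 31 + 28 + 31 + 30 + 31 + 30 + 31 + 31 + 30 + 31 + 30 + 31 + 31 + 29 + 31 + 30 + 31 + 30 + 26 = 878.
The subtraction is earlier − later, so the result is −878 → -878.

-878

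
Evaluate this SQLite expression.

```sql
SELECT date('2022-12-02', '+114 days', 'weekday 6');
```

Applying '+114 days' to 2022-12-02: counting 114 days forward gives 2023-03-26.
`weekday 6` advances to the next Saturday; 2023-03-26 is a Sunday, so it moves forward to 2023-04-01.

2023-04-01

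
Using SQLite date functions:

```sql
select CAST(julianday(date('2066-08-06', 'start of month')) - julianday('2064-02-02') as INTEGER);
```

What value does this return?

911

`start of month` rewinds 2066-08-06 to 2066-08-01.
27 days remain in February 2064 after the 2nd (29 − 2).
Full months from March 2064 through July 2066 contribute their day counts.
Then 1 day into August 2066.
Total: 27 + 31 + 30 + 31 + 30 + 31 + 31 + 30 + 31 + 30 + 31 + 31 + 28 + 31 + 30 + 31 + 30 + 31 + 31 + 30 + 31 + 30 + 31 + 31 + 28 + 31 + 30 + 31 + 30 + 31 + 1 = 911.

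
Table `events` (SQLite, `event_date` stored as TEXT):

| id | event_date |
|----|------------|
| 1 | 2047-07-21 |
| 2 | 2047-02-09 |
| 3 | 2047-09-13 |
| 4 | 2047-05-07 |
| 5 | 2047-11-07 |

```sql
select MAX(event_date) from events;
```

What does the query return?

MAX over {2047-02-09, 2047-05-07, 2047-07-21, 2047-09-13, 2047-11-07}.

2047-11-07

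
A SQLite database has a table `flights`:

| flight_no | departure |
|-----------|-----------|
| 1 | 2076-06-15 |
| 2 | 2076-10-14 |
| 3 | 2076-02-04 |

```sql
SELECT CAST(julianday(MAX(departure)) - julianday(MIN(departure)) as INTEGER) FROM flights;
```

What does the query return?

MIN = 2076-02-04, MAX = 2076-10-14.
25 days remain in February 2076 after the 4th (29 − 4).
Full months from March 2076 through September 2076 contribute their day counts.
Then 14 days into October 2076.
Total: 25 + 31 + 30 + 31 + 30 + 31 + 31 + 30 + 14 = 253.

253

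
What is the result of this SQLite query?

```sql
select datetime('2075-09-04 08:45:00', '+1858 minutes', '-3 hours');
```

1858 minutes = 30h 58m; +1858 minutes from 2075-09-04 08:45:00 is 2075-09-05 15:43:00 (crosses midnight).
-3 hours from 2075-09-05 15:43:00 is 2075-09-05 12:43:00.

2075-09-05 12:43:00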